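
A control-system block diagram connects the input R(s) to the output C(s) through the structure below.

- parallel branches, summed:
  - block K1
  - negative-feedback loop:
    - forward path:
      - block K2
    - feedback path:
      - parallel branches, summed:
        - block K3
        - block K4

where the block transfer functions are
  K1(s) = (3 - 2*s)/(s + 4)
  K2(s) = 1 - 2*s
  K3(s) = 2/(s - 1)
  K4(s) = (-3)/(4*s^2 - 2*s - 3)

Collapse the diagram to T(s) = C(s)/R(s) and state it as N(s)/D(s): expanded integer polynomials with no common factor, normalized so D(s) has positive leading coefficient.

Step 1: add K3, K4 (parallel) -> (8*s^2 - 7*s - 3)/(4*s^3 - 6*s^2 - s + 3)
Step 2: collapse the loop (K2 forward, (K3+K4) return) -> (8*s^4 - 16*s^3 + 4*s^2 + 7*s - 3)/(12*s^3 - 16*s^2 + 2*s)
Step 3: combine K1, [K2/(1+K2*(K3+K4))] in parallel, giving the overall T(s)

Hence the answer: (8*s^5 - 8*s^4 + 8*s^3 - 29*s^2 + 31*s - 12)/(12*s^4 + 32*s^3 - 62*s^2 + 8*s)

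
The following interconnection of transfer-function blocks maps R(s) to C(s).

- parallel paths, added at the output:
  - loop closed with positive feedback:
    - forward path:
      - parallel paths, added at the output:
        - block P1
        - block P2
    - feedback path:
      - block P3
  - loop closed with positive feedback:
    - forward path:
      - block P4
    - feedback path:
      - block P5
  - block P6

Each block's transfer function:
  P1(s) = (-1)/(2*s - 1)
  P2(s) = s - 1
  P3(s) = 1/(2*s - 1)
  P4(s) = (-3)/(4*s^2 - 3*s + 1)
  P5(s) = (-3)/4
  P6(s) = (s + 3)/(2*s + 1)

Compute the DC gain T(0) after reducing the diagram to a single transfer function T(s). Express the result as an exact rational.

Reducing step by step:

Step 1: sum the parallel branches P1, P2 gives (2*s^2 - 3*s)/(2*s - 1)
Step 2: reduce the feedback loop with forward (P1+P2) and return P3 gives (4*s^3 - 8*s^2 + 3*s)/(2*s^2 - s + 1)
Step 3: reduce the feedback loop with forward P4 and return P5 gives (-12)/(16*s^2 - 12*s - 5)
Step 4: sum the parallel branches [(P1+P2)/(1-(P1+P2)*P3)], [P4/(1-P4*P5)], P6 gives (128*s^6 - 256*s^5 + 128*s^4 - 18*s^3 + 21*s^2 - 53*s - 27)/(64*s^5 - 48*s^4 - 4*s^3 + 4*s^2 - 17*s - 5)
Step 4 gives the overall T(s). Then T(0) = -27/(-5) = 27/5.

Answer: 27/5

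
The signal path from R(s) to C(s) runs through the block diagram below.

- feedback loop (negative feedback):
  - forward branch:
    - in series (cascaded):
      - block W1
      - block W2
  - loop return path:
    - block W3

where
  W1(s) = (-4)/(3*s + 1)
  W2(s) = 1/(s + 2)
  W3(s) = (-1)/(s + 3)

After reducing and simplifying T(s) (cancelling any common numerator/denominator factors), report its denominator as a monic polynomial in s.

1. series reduction of W1, W2 -> (-4)/(3*s^2 + 7*s + 2)
2. close the feedback loop around (W1*W2), W3 -> (-4*s - 12)/(3*s^3 + 16*s^2 + 23*s + 10)
The result of step 2 is T(s) in lowest terms. Its denominator has leading coefficient 3; dividing the denominator through by 3 makes it monic.

Hence the answer: s^3 + 16*s^2/3 + 23*s/3 + 10/3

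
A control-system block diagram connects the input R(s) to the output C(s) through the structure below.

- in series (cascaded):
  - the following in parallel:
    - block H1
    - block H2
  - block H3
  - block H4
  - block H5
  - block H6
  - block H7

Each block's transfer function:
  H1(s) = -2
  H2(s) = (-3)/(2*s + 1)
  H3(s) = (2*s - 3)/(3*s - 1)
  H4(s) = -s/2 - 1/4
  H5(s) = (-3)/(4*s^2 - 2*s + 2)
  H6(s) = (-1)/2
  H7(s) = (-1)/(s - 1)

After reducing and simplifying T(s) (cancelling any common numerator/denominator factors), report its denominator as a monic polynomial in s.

First reduce the diagram to T(s).

Step 1 - parallel reduction of H1, H2 gives (-4*s - 5)/(2*s + 1)
Step 2 - multiply (H1+H2), H3, H4, H5, H6, H7 (series) gives (-24*s^2 + 6*s + 45)/(96*s^4 - 176*s^3 + 144*s^2 - 80*s + 16)
Step 2 gives the fully reduced T(s), with no common factor left to cancel. The denominator's leading coefficient is 96, so divide each of its coefficients by 96 to get the monic form.

Answer: s^4 - 11*s^3/6 + 3*s^2/2 - 5*s/6 + 1/6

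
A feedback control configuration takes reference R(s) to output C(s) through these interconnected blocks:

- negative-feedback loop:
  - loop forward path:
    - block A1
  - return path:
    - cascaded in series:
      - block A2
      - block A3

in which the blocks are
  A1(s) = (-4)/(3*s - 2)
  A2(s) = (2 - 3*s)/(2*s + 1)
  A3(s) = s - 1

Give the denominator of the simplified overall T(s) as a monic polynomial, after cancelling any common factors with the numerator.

Reducing step by step:

Step 1: multiply A2, A3 (series), giving (-3*s^2 + 5*s - 2)/(2*s + 1)
Step 2: feedback reduction of A1, (A2*A3), giving (-8*s - 4)/(18*s^2 - 21*s + 6)
Step 2 gives the fully reduced T(s), with no common factor left to cancel. The denominator's leading coefficient is 18, so divide each of its coefficients by 18 to get the monic form.

Answer: s^2 - 7*s/6 + 1/3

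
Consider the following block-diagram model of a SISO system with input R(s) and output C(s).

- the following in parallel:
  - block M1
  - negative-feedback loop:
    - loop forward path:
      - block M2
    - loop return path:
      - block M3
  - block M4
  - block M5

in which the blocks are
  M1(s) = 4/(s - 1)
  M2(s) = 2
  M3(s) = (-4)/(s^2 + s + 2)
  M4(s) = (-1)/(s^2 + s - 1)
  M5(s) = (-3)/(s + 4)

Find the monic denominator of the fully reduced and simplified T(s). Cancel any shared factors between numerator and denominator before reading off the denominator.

Reducing step by step:

Step 1. reduce the feedback loop with forward M2 and return M3 gives (2*s^2 + 2*s + 4)/(s^2 + s - 6)
Step 2. add M1, [M2/(1+M2*M3)], M4, M5 (parallel) gives (2*s^6 + 11*s^5 + 28*s^4 + 26*s^3 - 128*s^2 - 125*s + 106)/(s^6 + 5*s^5 - 4*s^4 - 33*s^3 + 9*s^2 + 46*s - 24)
No further cancellation is possible in the step-2 result, so that is T(s). Its denominator is already monic.

Answer: s^6 + 5*s^5 - 4*s^4 - 33*s^3 + 9*s^2 + 46*s - 24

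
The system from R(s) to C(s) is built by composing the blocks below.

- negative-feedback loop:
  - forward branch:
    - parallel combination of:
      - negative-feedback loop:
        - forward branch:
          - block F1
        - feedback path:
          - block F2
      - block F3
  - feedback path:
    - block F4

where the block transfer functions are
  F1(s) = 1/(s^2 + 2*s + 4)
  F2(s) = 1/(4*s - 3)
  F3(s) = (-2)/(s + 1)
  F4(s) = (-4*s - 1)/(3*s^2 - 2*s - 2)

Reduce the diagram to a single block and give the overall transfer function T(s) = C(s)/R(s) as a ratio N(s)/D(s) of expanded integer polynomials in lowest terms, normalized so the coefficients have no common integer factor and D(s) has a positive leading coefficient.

The answer is (-24*s^5 - 2*s^4 - 29*s^3 + 107*s^2 - 38)/(12*s^6 + 19*s^5 + 51*s^4 - 19*s^3 + 21*s^2 - 33*s + 3).

Reasoning:
1. collapse the loop (F1 forward, F2 return) = (4*s - 3)/(4*s^3 + 5*s^2 + 10*s - 11)
2. combine [F1/(1+F1*F2)], F3 in parallel = (-8*s^3 - 6*s^2 - 19*s + 19)/(4*s^4 + 9*s^3 + 15*s^2 - s - 11)
3. close the feedback loop around ([F1/(1+F1*F2)]+F3), F4, which is the overall transfer function T(s) = C(s)/R(s) in lowest terms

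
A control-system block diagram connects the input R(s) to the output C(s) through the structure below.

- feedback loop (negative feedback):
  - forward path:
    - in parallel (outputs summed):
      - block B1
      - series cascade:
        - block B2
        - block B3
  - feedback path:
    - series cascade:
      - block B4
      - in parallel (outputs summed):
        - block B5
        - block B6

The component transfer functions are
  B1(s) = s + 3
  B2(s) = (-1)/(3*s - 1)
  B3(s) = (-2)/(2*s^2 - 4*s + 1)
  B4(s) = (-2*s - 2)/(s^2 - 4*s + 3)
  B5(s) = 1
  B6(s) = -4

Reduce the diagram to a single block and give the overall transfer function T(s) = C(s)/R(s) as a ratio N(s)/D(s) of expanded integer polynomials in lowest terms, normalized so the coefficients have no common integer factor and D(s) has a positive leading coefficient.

First reduce the diagram to T(s).

Step 1 - multiply B2, B3 (series), giving 2/(6*s^3 - 14*s^2 + 7*s - 1)
Step 2 - combine B1, (B2*B3) in parallel, giving (6*s^4 + 4*s^3 - 35*s^2 + 20*s - 1)/(6*s^3 - 14*s^2 + 7*s - 1)
Step 3 - combine B5, B6 in parallel, giving -3
Step 4 - cascade B4, (B5+B6), giving (6*s + 6)/(s^2 - 4*s + 3)
Step 5 - collapse the loop ((B1+(B2*B3)) forward, (B4*(B5+B6)) return), giving the overall T(s)

Answer: (6*s^6 - 20*s^5 - 33*s^4 + 172*s^3 - 186*s^2 + 64*s - 3)/(42*s^5 + 22*s^4 - 105*s^3 - 161*s^2 + 139*s - 9)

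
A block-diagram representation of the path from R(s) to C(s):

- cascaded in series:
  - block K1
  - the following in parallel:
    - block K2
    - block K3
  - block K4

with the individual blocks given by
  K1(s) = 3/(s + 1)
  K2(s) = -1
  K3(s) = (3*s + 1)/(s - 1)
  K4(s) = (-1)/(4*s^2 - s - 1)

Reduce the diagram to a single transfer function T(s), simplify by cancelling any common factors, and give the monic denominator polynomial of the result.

First reduce the diagram to T(s).

(1) reduce the parallel group K2, K3: (2*s + 2)/(s - 1)
(2) series reduction of K1, (K2+K3), K4: (-6)/(4*s^3 - 5*s^2 + 1)
No further cancellation is possible in the step-2 result, so that is T(s). Its denominator becomes monic after dividing by the leading coefficient 4.

Answer: s^3 - 5*s^2/4 + 1/4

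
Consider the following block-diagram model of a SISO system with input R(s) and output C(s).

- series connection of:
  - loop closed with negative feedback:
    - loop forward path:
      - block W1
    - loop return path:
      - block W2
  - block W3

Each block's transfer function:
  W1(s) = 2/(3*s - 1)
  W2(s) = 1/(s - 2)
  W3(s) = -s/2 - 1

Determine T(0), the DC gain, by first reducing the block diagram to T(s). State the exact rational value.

First reduce the diagram to T(s).

1. close the feedback loop around W1, W2 gives (2*s - 4)/(3*s^2 - 7*s + 4)
2. cascade [W1/(1+W1*W2)], W3 gives (4 - s^2)/(3*s^2 - 7*s + 4)
Step 2 gives the overall T(s). Then T(0) = 4/4 = 1.

Answer: 1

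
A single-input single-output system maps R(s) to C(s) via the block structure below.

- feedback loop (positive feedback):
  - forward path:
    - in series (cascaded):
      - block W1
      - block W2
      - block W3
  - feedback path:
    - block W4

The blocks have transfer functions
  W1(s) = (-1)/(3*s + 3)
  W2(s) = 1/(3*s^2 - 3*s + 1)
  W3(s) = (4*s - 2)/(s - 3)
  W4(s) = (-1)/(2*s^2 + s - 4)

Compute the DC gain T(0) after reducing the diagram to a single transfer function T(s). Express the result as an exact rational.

Reducing step by step:

Step 1 - reduce the series chain W1, W2, W3 = (2 - 4*s)/(9*s^4 - 27*s^3 - 6*s^2 + 21*s - 9)
Step 2 - feedback reduction of (W1*W2*W3), W4 = (-8*s^3 + 18*s - 8)/(18*s^6 - 45*s^5 - 75*s^4 + 144*s^3 + 27*s^2 - 97*s + 38)
DC gain: substitute s = 0 into T(s) from step 2: T(0) = -8/38 = -4/19.

Answer: -4/19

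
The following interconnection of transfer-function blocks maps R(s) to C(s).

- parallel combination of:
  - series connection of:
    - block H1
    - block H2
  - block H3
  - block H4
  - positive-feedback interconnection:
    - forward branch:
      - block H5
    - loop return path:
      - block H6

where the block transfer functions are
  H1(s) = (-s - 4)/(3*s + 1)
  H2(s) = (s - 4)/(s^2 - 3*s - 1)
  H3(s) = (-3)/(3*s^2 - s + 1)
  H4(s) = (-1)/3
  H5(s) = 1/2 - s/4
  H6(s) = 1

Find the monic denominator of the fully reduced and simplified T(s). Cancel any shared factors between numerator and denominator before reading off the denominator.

Step 1 - reduce the series chain H1, H2, giving (16 - s^2)/(3*s^3 - 8*s^2 - 6*s - 1)
Step 2 - reduce the feedback loop with forward H5 and return H6, giving (2 - s)/(s + 2)
Step 3 - add (H1*H2), H3, H4, [H5/(1-H5*H6)] (parallel), giving (-36*s^6 + 135*s^5 - 122*s^4 + 157*s^3 + 432*s^2 + 53*s + 110)/(27*s^6 - 27*s^5 - 183*s^4 - 57*s^3 - 45*s^2 - 33*s - 6)
Step 3 gives the fully reduced T(s), with no common factor left to cancel. The denominator's leading coefficient is 27, so divide each of its coefficients by 27 to get the monic form.

Final answer: s^6 - s^5 - 61*s^4/9 - 19*s^3/9 - 5*s^2/3 - 11*s/9 - 2/9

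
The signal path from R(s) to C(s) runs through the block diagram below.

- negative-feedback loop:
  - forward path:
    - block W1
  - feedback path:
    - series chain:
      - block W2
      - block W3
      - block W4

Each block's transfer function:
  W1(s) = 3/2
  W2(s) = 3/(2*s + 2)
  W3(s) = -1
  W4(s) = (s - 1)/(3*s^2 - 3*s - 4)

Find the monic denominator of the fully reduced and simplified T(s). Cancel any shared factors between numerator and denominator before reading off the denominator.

First reduce the diagram to T(s).

(1) combine W2, W3, W4 in series -> (3 - 3*s)/(6*s^3 - 14*s - 8)
(2) close the feedback loop around W1, (W2*W3*W4) -> (18*s^3 - 42*s - 24)/(12*s^3 - 37*s - 7)
That last expression is T(s), already simplified. Scaling its denominator by 1/12 (the reciprocal of the leading coefficient) yields the monic denominator.

Answer: s^3 - 37*s/12 - 7/12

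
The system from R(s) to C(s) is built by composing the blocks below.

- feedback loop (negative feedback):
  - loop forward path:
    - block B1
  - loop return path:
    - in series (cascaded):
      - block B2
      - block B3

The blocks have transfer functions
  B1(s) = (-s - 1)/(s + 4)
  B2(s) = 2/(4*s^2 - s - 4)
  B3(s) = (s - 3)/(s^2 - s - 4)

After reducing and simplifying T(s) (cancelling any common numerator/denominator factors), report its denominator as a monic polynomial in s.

1. combine B2, B3 in series: (2*s - 6)/(4*s^4 - 5*s^3 - 19*s^2 + 8*s + 16)
2. close the feedback loop around B1, (B2*B3): (-4*s^5 + s^4 + 24*s^3 + 11*s^2 - 24*s - 16)/(4*s^5 + 11*s^4 - 39*s^3 - 70*s^2 + 52*s + 70)
That last expression is T(s), already simplified. Scaling its denominator by 1/4 (the reciprocal of the leading coefficient) yields the monic denominator.

Final answer: s^5 + 11*s^4/4 - 39*s^3/4 - 35*s^2/2 + 13*s + 35/2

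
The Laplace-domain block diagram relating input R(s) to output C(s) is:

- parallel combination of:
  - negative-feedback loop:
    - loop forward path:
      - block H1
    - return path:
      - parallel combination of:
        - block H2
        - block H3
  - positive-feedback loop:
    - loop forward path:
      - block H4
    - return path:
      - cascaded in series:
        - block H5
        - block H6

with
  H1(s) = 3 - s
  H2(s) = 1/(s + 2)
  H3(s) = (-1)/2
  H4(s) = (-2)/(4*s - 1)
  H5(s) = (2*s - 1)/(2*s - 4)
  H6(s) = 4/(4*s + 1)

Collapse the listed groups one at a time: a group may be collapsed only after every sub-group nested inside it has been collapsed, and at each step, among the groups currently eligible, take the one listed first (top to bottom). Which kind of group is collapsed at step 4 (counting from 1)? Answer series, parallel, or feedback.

Step 1: parallel reduction of H2, H3
Step 2: reduce the feedback loop with forward H1 and return (H2+H3)
Step 3: reduce the series chain H5, H6
Step 4: reduce the feedback loop with forward H4 and return (H5*H6)
Step 5: parallel reduction of [H1/(1+H1*(H2+H3))], [H4/(1-H4*(H5*H6))]
Step 4: feedback.

Answer: feedback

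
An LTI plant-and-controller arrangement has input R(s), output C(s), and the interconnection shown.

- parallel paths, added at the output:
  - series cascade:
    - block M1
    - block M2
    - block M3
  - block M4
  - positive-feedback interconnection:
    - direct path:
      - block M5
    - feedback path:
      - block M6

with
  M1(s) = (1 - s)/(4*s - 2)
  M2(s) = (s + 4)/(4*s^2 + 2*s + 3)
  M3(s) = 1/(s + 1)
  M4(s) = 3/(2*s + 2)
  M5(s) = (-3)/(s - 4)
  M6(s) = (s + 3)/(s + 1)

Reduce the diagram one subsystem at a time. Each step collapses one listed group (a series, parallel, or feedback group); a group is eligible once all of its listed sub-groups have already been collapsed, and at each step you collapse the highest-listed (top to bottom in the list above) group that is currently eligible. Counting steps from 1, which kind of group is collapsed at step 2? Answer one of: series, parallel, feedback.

The answer is feedback.

Reasoning:
Step 1: cascade M1, M2, M3
Step 2: close the feedback loop around M5, M6
Step 3: combine (M1*M2*M3), M4, [M5/(1-M5*M6)] in parallel
So the answer for step 2 is feedback.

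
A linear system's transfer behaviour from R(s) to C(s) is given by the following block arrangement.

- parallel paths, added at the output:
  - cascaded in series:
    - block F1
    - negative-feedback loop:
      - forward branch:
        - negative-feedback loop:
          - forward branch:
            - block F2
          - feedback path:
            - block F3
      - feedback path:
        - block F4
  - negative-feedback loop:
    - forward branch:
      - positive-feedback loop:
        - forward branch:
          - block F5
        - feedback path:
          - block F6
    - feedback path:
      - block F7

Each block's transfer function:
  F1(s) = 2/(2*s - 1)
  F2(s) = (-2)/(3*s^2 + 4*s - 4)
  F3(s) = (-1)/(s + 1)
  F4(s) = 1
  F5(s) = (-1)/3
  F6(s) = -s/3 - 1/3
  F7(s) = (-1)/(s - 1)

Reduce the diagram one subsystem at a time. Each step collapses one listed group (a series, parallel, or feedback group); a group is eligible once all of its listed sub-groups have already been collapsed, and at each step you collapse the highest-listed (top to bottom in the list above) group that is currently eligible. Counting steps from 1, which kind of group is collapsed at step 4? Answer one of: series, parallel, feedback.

Reducing step by step:

Step 1. apply the feedback formula to F2, F3
Step 2. feedback reduction of [F2/(1+F2*F3)], F4
Step 3. multiply F1, [[F2/(1+F2*F3)]/(1+[F2/(1+F2*F3)]*F4)] (series)
Step 4. close the feedback loop around F5, F6
Step 5. apply the feedback formula to [F5/(1-F5*F6)], F7
Step 6. combine (F1*[[F2/(1+F2*F3)]/(1+[F2/(1+F2*F3)]*F4)]), [[F5/(1-F5*F6)]/(1+[F5/(1-F5*F6)]*F7)] in parallel
So the answer for step 4 is feedback.

Answer: feedback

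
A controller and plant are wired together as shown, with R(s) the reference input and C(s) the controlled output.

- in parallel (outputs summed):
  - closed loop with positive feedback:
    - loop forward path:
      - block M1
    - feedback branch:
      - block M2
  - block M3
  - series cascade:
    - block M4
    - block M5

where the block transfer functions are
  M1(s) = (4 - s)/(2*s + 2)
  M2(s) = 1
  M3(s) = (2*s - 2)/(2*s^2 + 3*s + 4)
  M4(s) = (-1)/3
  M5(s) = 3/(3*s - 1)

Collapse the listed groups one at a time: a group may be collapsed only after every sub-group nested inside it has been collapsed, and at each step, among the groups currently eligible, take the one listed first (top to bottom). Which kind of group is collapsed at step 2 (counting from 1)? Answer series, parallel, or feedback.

Step 1: apply the feedback formula to M1, M2
Step 2: multiply M4, M5 (series)
Step 3: add [M1/(1-M1*M2)], M3, (M4*M5) (parallel)
So the answer for step 2 is series.

Final answer: series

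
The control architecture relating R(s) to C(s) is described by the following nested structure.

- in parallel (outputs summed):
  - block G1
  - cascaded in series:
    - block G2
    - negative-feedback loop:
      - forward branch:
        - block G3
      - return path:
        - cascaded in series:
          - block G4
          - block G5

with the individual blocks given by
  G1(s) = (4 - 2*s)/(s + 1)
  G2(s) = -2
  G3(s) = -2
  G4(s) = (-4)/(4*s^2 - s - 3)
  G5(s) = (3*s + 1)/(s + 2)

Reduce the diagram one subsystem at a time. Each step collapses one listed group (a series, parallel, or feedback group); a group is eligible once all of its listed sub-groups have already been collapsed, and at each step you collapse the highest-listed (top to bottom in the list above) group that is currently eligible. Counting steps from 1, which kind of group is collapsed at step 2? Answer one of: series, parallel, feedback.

Step 1: combine G4, G5 in series
Step 2: close the feedback loop around G3, (G4*G5)
Step 3: multiply G2, [G3/(1+G3*(G4*G5))] (series)
Step 4: sum the parallel branches G1, (G2*[G3/(1+G3*(G4*G5))])
Step 2 collapses a feedback group.

Answer: feedback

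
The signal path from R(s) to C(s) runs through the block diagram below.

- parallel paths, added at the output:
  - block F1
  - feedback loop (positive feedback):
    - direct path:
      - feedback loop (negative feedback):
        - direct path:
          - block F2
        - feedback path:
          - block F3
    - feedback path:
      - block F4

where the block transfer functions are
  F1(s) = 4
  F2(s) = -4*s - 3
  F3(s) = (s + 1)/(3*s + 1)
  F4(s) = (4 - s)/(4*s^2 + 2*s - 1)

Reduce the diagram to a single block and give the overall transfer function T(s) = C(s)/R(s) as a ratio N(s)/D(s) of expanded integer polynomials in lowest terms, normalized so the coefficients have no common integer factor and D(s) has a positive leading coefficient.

First reduce the diagram to T(s).

Step 1. apply the feedback formula to F2, F3: (12*s^2 + 13*s + 3)/(4*s^2 + 4*s + 2)
Step 2. close the feedback loop around [F2/(1+F2*F3)], F4: (48*s^4 + 76*s^3 + 26*s^2 - 7*s - 3)/(16*s^4 + 36*s^3 - 23*s^2 - 49*s - 14)
Step 3. combine F1, [[F2/(1+F2*F3)]/(1-[F2/(1+F2*F3)]*F4)] in parallel; the result is T(s) itself (integer coefficients, no common factor, positive leading denominator coefficient)

Answer: (112*s^4 + 220*s^3 - 66*s^2 - 203*s - 59)/(16*s^4 + 36*s^3 - 23*s^2 - 49*s - 14)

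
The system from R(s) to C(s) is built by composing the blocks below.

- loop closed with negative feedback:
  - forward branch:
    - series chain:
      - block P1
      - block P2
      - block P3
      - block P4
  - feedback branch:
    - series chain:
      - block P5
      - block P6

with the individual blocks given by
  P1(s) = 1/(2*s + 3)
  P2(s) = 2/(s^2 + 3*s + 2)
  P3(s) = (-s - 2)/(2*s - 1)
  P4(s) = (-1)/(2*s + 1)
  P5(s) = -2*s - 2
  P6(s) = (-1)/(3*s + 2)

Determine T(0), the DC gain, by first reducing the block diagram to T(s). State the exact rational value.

Step 1. reduce the series chain P1, P2, P3, P4, giving 2/(8*s^4 + 20*s^3 + 10*s^2 - 5*s - 3)
Step 2. series reduction of P5, P6, giving (2*s + 2)/(3*s + 2)
Step 3. collapse the loop ((P1*P2*P3*P4) forward, (P5*P6) return), giving (6*s + 4)/(24*s^5 + 76*s^4 + 70*s^3 + 5*s^2 - 15*s - 2)
That last expression is T(s); at s = 0 only the constant terms survive, so T(0) = 4/(-2) = -2.

Hence the answer: -2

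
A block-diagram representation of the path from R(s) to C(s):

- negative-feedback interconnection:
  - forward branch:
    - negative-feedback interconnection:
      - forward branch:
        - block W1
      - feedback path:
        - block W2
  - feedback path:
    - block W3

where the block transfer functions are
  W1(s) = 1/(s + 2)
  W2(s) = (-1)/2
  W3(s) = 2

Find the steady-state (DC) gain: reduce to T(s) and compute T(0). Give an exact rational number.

The answer is 2/7.

Reasoning:
Step 1. collapse the loop (W1 forward, W2 return), giving 2/(2*s + 3)
Step 2. collapse the loop ([W1/(1+W1*W2)] forward, W3 return), giving 2/(2*s + 7)
DC gain: substitute s = 0 into T(s) from step 2: T(0) = 2/7.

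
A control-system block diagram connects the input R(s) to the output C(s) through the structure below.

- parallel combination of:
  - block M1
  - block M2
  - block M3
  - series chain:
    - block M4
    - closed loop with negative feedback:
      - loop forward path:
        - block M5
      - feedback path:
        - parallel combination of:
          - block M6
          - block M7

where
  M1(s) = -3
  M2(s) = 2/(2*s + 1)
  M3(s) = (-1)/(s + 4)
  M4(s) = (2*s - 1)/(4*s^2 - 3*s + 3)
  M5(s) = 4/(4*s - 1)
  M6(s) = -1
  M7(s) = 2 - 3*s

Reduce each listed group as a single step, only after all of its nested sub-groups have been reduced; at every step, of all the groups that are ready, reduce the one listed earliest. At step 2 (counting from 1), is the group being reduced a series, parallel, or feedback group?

Step 1: reduce the parallel group M6, M7
Step 2: collapse the loop (M5 forward, (M6+M7) return)
Step 3: reduce the series chain M4, [M5/(1+M5*(M6+M7))]
Step 4: combine M1, M2, M3, (M4*[M5/(1+M5*(M6+M7))]) in parallel
At step 2 the group reduced is feedback.

Therefore the answer is feedback.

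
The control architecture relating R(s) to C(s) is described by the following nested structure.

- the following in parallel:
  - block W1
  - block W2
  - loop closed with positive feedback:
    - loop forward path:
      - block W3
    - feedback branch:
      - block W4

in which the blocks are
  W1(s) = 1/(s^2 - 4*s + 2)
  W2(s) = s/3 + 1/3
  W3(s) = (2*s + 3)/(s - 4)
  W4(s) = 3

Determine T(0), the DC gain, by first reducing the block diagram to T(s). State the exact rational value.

1. reduce the feedback loop with forward W3 and return W4: (-2*s - 3)/(5*s + 13)
2. parallel reduction of W1, W2, [W3/(1-W3*W4)]: (5*s^4 - 8*s^3 - 34*s^2 + 23*s + 47)/(15*s^3 - 21*s^2 - 126*s + 78)
That last expression is T(s); at s = 0 only the constant terms survive, so T(0) = 47/78.

Final answer: 47/78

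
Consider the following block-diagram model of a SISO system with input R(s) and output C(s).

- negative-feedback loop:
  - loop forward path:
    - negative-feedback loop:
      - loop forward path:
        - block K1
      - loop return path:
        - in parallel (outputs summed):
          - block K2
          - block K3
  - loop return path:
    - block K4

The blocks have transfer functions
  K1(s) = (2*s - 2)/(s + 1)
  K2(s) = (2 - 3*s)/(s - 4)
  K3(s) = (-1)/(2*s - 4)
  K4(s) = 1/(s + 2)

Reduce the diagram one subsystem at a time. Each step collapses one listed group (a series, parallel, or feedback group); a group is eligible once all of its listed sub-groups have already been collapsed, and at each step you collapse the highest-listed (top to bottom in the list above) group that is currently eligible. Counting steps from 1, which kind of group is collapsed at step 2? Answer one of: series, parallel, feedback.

Step 1. combine K2, K3 in parallel
Step 2. collapse the loop (K1 forward, (K2+K3) return)
Step 3. close the feedback loop around [K1/(1+K1*(K2+K3))], K4
Step 2: feedback.

Hence the answer: feedback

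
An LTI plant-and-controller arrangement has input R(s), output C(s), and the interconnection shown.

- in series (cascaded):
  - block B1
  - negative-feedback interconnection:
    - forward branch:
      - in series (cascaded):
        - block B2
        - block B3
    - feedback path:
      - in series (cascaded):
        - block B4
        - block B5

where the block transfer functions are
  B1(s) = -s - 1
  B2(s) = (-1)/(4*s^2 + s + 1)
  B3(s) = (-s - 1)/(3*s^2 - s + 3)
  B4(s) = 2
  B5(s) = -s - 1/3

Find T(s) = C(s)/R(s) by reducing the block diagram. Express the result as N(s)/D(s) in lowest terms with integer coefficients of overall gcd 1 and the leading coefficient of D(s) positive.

First reduce the diagram to T(s).

Step 1: series reduction of B2, B3 -> (s + 1)/(12*s^4 - s^3 + 14*s^2 + 2*s + 3)
Step 2: reduce the series chain B4, B5 -> -2*s - 2/3
Step 3: reduce the feedback loop with forward (B2*B3) and return (B4*B5) -> (3*s + 3)/(36*s^4 - 3*s^3 + 36*s^2 - 2*s + 7)
Step 4: multiply B1, [(B2*B3)/(1+(B2*B3)*(B4*B5))] (series), which is the overall transfer function T(s) = C(s)/R(s) in lowest terms

Answer: (-3*s^2 - 6*s - 3)/(36*s^4 - 3*s^3 + 36*s^2 - 2*s + 7)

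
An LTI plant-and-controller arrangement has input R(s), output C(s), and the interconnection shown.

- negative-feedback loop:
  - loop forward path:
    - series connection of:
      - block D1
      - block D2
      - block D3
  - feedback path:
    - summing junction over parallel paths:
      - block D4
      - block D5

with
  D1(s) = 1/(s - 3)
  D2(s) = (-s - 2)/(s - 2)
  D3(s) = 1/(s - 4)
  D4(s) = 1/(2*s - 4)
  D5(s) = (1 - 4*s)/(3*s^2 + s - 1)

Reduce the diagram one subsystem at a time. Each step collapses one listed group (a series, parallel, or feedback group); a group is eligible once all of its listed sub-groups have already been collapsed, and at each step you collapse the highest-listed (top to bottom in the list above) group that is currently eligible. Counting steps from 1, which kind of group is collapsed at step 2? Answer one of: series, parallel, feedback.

1. cascade D1, D2, D3
2. sum the parallel branches D4, D5
3. apply the feedback formula to (D1*D2*D3), (D4+D5)
So the answer for step 2 is parallel.

Final answer: parallel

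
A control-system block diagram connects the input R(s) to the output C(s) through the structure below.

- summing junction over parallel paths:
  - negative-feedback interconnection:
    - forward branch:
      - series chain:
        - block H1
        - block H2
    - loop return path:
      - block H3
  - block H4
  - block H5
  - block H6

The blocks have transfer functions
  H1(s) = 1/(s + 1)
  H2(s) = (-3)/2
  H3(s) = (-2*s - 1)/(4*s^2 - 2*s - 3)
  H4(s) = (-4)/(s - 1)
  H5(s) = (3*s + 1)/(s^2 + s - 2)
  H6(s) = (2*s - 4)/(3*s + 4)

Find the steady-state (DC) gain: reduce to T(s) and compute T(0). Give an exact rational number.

Answer: -1/2

Working:
(1) reduce the series chain H1, H2, giving (-3)/(2*s + 2)
(2) reduce the feedback loop with forward (H1*H2) and return H3, giving (-12*s^2 + 6*s + 9)/(8*s^3 + 4*s^2 - 4*s - 3)
(3) add [(H1*H2)/(1+(H1*H2)*H3)], H4, H5, H6 (parallel), giving (16*s^6 - 68*s^5 - 358*s^4 - 185*s^3 + 214*s^2 + 113*s - 12)/(24*s^6 + 68*s^5 - 109*s^3 - 45*s^2 + 38*s + 24)
The step-3 result is T(s). Setting s = 0: T(0) = -12/24 = -1/2.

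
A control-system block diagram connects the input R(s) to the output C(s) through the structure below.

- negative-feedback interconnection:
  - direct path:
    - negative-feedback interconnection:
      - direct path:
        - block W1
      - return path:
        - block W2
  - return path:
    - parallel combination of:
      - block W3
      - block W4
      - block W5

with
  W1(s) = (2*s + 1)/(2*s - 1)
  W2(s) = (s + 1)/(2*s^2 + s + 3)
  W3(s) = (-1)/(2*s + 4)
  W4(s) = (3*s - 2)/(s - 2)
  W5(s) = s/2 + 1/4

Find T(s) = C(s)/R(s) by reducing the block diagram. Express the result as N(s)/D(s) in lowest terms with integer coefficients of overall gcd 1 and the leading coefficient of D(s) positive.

The answer is (16*s^5 + 16*s^4 - 36*s^3 - 52*s^2 - 112*s - 48)/(8*s^6 + 76*s^5 + 98*s^4 + 25*s^3 - 23*s^2 - 222*s - 16).

Reasoning:
[1] feedback reduction of W1, W2: (4*s^3 + 4*s^2 + 7*s + 3)/(4*s^3 + 2*s^2 + 8*s - 2)
[2] sum the parallel branches W3, W4, W5: (2*s^3 + 13*s^2 + 6*s - 16)/(4*s^2 - 16)
[3] apply the feedback formula to [W1/(1+W1*W2)], (W3+W4+W5) - this is the overall T(s), already in the required normalized form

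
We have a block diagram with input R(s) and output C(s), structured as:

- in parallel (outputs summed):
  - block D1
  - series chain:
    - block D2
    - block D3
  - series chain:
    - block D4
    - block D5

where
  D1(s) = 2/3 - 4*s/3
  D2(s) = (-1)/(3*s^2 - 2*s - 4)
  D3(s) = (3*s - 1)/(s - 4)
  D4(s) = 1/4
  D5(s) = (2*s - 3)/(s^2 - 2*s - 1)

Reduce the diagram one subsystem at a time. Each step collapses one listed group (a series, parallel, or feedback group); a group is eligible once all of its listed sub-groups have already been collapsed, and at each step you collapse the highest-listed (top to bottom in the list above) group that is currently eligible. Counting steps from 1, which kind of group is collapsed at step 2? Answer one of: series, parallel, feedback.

The answer is series.

Reasoning:
1. series reduction of D2, D3
2. combine D4, D5 in series
3. reduce the parallel group D1, (D2*D3), (D4*D5)
So the answer for step 2 is series.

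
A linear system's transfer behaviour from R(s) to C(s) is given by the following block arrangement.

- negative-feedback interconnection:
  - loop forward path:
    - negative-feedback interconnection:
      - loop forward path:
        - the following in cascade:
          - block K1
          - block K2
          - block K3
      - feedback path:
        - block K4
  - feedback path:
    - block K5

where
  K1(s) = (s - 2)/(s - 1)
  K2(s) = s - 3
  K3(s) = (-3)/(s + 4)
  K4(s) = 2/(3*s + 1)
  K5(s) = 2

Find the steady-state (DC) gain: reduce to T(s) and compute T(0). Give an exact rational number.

Answer: 9/38

Working:
Step 1 - multiply K1, K2, K3 (series); result (-3*s^2 + 15*s - 18)/(s^2 + 3*s - 4)
Step 2 - collapse the loop ((K1*K2*K3) forward, K4 return); result (-9*s^3 + 42*s^2 - 39*s - 18)/(3*s^3 + 4*s^2 + 21*s - 40)
Step 3 - feedback reduction of [(K1*K2*K3)/(1+(K1*K2*K3)*K4)], K5; result (9*s^3 - 42*s^2 + 39*s + 18)/(15*s^3 - 88*s^2 + 57*s + 76)
The step-3 result is T(s). Setting s = 0: T(0) = 18/76 = 9/38.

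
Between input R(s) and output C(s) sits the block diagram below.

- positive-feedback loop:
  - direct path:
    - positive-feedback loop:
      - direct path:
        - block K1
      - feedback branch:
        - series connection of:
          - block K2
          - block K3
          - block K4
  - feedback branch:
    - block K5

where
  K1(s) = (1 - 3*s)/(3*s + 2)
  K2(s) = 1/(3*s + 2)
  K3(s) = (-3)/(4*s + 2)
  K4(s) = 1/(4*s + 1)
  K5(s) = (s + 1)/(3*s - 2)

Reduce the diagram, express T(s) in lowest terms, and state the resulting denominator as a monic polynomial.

(1) series reduction of K2, K3, K4 = (-3)/(48*s^3 + 68*s^2 + 30*s + 4)
(2) apply the feedback formula to K1, (K2*K3*K4) = (-144*s^4 - 156*s^3 - 22*s^2 + 18*s + 4)/(144*s^4 + 300*s^3 + 226*s^2 + 63*s + 11)
(3) reduce the feedback loop with forward [K1/(1-K1*(K2*K3*K4))] and return K5 = (-432*s^5 - 180*s^4 + 246*s^3 + 98*s^2 - 24*s - 8)/(576*s^5 + 912*s^4 + 256*s^3 - 259*s^2 - 115*s - 26)
That last expression is T(s), already simplified. Scaling its denominator by 1/576 (the reciprocal of the leading coefficient) yields the monic denominator.

Answer: s^5 + 19*s^4/12 + 4*s^3/9 - 259*s^2/576 - 115*s/576 - 13/288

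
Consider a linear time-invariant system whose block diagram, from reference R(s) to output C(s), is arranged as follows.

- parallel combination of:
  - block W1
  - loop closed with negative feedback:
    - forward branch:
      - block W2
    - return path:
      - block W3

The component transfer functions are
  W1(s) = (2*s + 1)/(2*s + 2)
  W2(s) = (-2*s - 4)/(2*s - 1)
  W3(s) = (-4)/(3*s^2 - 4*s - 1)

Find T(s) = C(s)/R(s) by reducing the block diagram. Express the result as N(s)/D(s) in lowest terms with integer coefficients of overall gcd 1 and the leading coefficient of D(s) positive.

[1] reduce the feedback loop with forward W2 and return W3, giving (-6*s^3 - 4*s^2 + 18*s + 4)/(6*s^3 - 11*s^2 + 10*s + 17)
[2] reduce the parallel group W1, [W2/(1+W2*W3)], which is the overall transfer function T(s) = C(s)/R(s) in lowest terms

Hence the answer: (-36*s^3 + 37*s^2 + 88*s + 25)/(12*s^4 - 10*s^3 - 2*s^2 + 54*s + 34)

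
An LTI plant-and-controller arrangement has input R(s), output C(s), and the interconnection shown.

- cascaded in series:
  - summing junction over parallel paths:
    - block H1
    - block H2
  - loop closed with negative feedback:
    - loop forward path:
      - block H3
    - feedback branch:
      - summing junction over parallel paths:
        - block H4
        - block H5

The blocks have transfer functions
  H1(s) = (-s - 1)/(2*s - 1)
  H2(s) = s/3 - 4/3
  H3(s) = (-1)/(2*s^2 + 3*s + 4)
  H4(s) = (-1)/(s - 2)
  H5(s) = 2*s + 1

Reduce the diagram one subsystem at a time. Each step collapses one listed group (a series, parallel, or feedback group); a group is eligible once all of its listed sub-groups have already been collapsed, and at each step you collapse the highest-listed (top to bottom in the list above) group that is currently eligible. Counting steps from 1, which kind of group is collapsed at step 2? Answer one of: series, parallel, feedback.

Step 1. parallel reduction of H1, H2
Step 2. reduce the parallel group H4, H5
Step 3. reduce the feedback loop with forward H3 and return (H4+H5)
Step 4. cascade (H1+H2), [H3/(1+H3*(H4+H5))]
The group at step 2 is a parallel group.

Therefore the answer is parallel.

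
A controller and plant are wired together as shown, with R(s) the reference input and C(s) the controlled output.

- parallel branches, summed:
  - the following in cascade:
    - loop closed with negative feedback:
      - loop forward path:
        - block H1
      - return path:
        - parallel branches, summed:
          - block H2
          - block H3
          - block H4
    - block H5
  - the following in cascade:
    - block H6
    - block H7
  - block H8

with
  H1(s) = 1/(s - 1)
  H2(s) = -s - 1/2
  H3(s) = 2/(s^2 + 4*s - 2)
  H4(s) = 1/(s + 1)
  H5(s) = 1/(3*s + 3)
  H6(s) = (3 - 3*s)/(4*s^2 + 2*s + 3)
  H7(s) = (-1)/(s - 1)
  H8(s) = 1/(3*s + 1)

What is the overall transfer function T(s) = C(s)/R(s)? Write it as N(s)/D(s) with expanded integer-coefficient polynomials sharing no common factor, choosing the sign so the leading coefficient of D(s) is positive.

The answer is (12*s^5 + 139*s^4 + 357*s^3 - 90*s^2 - 286*s - 96)/(108*s^6 + 558*s^5 + 273*s^4 + 60*s^3 - 261*s^2 - 252*s - 54).

Reasoning:
Step 1: sum the parallel branches H2, H3, H4: (-2*s^4 - 11*s^3 - 7*s^2 + 14*s + 2)/(2*s^3 + 10*s^2 + 4*s - 4)
Step 2: reduce the feedback loop with forward H1 and return (H2+H3+H4): (-2*s^3 - 10*s^2 - 4*s + 4)/(3*s^3 + 13*s^2 - 6*s - 6)
Step 3: cascade [H1/(1+H1*(H2+H3+H4))], H5: (-2*s^2 - 8*s + 4)/(9*s^3 + 39*s^2 - 18*s - 18)
Step 4: cascade H6, H7: 3/(4*s^2 + 2*s + 3)
Step 5: parallel reduction of ([H1/(1+H1*(H2+H3+H4))]*H5), (H6*H7), H8: this yields T(s), and no further normalization is needed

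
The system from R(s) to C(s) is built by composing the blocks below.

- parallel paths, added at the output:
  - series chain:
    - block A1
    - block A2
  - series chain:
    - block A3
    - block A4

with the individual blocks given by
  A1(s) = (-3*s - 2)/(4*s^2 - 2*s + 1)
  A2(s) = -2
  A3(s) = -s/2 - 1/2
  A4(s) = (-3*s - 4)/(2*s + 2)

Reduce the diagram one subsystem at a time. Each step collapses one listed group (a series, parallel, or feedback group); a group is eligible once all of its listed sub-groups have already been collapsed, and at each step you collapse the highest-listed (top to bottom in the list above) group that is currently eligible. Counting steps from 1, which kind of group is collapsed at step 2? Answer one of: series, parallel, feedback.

The answer is series.

Reasoning:
1. cascade A1, A2
2. multiply A3, A4 (series)
3. combine (A1*A2), (A3*A4) in parallel
Step 2: series.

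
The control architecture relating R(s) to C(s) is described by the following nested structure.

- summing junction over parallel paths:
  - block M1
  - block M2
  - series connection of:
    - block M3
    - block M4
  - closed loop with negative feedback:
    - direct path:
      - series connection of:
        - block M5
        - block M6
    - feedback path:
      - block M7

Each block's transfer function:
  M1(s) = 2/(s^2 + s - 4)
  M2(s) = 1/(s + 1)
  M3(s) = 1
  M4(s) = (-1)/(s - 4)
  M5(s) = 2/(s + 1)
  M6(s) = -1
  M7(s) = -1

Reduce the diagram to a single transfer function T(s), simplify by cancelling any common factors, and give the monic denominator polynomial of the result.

Step 1. multiply M3, M4 (series), giving (-1)/(s - 4)
Step 2. reduce the series chain M5, M6, giving (-2)/(s + 1)
Step 3. reduce the feedback loop with forward (M5*M6) and return M7, giving (-2)/(s + 3)
Step 4. sum the parallel branches M1, M2, (M3*M4), [(M5*M6)/(1+(M5*M6)*M7)], giving (-2*s^4 + s^3 + 2*s^2 - 37*s + 4)/(s^5 + s^4 - 17*s^3 - 25*s^2 + 40*s + 48)
No further cancellation is possible in the step-4 result, so that is T(s). Its denominator is already monic.

Final answer: s^5 + s^4 - 17*s^3 - 25*s^2 + 40*s + 48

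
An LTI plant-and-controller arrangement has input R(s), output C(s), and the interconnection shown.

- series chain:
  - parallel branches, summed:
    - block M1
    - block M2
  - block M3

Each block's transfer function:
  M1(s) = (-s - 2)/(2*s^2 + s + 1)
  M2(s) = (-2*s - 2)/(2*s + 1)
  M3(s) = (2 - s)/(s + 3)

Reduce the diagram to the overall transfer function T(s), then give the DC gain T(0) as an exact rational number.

Step 1. reduce the parallel group M1, M2, giving (-4*s^3 - 8*s^2 - 9*s - 4)/(4*s^3 + 4*s^2 + 3*s + 1)
Step 2. series reduction of (M1+M2), M3, giving (4*s^4 - 7*s^2 - 14*s - 8)/(4*s^4 + 16*s^3 + 15*s^2 + 10*s + 3)
DC gain: substitute s = 0 into T(s) from step 2: T(0) = -8/3.

Therefore the answer is -8/3.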